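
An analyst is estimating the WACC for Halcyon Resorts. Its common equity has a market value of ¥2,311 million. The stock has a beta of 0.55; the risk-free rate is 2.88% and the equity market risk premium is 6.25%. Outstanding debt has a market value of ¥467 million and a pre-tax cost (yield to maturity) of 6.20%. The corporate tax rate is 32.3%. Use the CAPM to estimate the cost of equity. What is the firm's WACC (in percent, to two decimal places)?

5.96%

Cost of equity via CAPM: Re = 2.88% + 0.55 × 6.25% = 6.3175%.
Total capital V = 2311 + 467 = 2778.
Equity: weight = 2311/2778 = 0.8319; cost = 6.3175%.
Debt: weight = 467/2778 = 0.1681; after-tax cost = 6.2% × (1 − 32.3%) = 4.1974%.
WACC = 0.8319 × 6.3175% + 0.1681 × 4.1974% = 5.9611%.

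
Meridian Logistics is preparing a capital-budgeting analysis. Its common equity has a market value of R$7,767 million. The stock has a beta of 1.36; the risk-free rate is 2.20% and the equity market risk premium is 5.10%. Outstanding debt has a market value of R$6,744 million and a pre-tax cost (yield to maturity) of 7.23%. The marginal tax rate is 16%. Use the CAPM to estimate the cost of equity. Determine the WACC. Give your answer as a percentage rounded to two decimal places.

7.71%

Cost of equity via CAPM: Re = 2.2% + 1.36 × 5.1% = 9.1360%.
Total capital V = 7767 + 6744 = 14511.
Equity: weight = 7767/14511 = 0.5352; cost = 9.136%.
Debt: weight = 6744/14511 = 0.4648; after-tax cost = 7.23% × (1 − 16%) = 6.0732%.
WACC = 0.5352 × 9.1360% + 0.4648 × 6.0732% = 7.7126%.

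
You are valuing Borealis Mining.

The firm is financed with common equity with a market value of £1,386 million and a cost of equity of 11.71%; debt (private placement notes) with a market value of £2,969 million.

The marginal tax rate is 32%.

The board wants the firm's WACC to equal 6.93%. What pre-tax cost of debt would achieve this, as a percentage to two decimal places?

6.91%

Total capital V = 1386 + 2969 = 4355.
Equity weight = 1386/4355 = 0.3183.
Private placement notes weight = 2969/4355 = 0.6817.
Equity contribution = 0.3183 × 11.71% = 3.7268%.
Remaining for debt = 6.93% − 3.7268% = 3.2032%.
Rd × (1 − 32%) × 0.6817 = 3.2032%  ⇒  Rd = 6.9097%.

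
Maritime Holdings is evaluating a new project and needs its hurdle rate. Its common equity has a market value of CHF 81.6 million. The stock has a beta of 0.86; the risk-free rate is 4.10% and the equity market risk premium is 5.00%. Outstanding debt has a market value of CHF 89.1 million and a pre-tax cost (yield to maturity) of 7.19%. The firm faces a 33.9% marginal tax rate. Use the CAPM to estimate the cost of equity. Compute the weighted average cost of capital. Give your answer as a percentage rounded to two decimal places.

Cost of equity via CAPM: Re = 4.1% + 0.86 × 5.0% = 8.4000%.
Total capital V = 81.6 + 89.1 = 170.7.
Equity: weight = 81.6/170.7 = 0.4780; cost = 8.4%.
Debt: weight = 89.1/170.7 = 0.5220; after-tax cost = 7.19% × (1 − 33.9%) = 4.7526%.
WACC = 0.4780 × 8.4000% + 0.5220 × 4.7526% = 6.4962%.

6.50%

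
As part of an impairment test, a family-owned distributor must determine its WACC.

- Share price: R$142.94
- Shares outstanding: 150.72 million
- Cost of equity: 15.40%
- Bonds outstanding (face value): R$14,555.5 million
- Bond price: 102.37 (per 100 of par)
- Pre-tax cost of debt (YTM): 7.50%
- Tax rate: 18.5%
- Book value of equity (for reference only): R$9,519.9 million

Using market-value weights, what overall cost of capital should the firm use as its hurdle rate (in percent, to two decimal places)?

11.60%

Market value of equity E = 142.94 × 150.72m = 21543.9168m. Market value of debt D = 14555.5m × 102.37/100 = 14900.46535m.
Total capital V = 21543.9168 + 14900.46535 = 36444.38215.
Equity: weight = 21543.9168/36444.38215 = 0.5911; cost = 15.4%.
Bonds outstanding: weight = 14900.46535/36444.38215 = 0.4089; after-tax cost = 7.5% × (1 − 18.5%) = 6.1125%.
WACC = 0.5911 × 15.4000% + 0.4089 × 6.1125% = 11.6028%.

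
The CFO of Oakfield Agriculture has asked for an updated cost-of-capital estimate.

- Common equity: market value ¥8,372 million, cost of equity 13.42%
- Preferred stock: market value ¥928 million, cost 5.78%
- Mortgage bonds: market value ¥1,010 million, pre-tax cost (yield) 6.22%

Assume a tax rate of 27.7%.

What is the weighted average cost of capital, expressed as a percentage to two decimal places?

11.86%

Total capital V = 8372 + 928 + 1010 = 10310.
Equity: weight = 8372/10310 = 0.8120; cost = 13.42%.
Preferred: weight = 928/10310 = 0.0900; cost = 5.78%.
Mortgage bonds: weight = 1010/10310 = 0.0980; after-tax cost = 6.22% × (1 − 27.7%) = 4.4971%.
WACC = 0.8120 × 13.4200% + 0.0900 × 5.7800% + 0.0980 × 4.4971% = 11.8582%.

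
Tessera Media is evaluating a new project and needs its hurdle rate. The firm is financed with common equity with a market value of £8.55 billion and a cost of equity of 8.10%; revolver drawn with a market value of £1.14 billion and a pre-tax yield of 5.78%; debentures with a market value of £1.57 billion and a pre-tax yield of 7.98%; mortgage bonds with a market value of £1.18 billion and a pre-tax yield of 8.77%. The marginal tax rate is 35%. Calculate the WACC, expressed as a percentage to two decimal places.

Total capital V = 8.55 + 1.14 + 1.57 + 1.18 = 12.44.
Equity: weight = 8.55/12.44 = 0.6873; cost = 8.1%.
Revolver drawn: weight = 1.14/12.44 = 0.0916; after-tax cost = 5.78% × (1 − 35%) = 3.7570%.
Debentures: weight = 1.57/12.44 = 0.1262; after-tax cost = 7.98% × (1 − 35%) = 5.1870%.
Mortgage bonds: weight = 1.18/12.44 = 0.0949; after-tax cost = 8.77% × (1 − 35%) = 5.7005%.
WACC = 0.6873 × 8.1000% + 0.0916 × 3.7570% + 0.1262 × 5.1870% + 0.0949 × 5.7005% = 7.1068%.

7.11%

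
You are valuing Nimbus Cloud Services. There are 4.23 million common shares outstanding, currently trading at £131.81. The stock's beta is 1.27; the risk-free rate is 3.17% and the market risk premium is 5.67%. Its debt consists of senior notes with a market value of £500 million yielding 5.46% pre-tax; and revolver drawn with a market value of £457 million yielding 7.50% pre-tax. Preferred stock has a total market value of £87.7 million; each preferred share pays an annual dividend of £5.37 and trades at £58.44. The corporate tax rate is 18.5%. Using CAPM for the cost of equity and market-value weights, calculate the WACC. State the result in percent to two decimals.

Cost of equity via CAPM: Re = 3.17% + 1.27 × 5.67% = 10.3709%.
Cost of preferred: Rp = 5.37 / 58.44 = 9.1889%.
Market value of equity E = 131.81 × 4.23m = 557.5563m.
Total capital V = 557.5563 + 87.7 + 500 + 457 = 1602.2563.
Equity: weight = 557.5563/1602.2563 = 0.3480; cost = 10.3709%.
Preferred: weight = 87.7/1602.2563 = 0.0547; cost = 9.1889%.
Senior notes: weight = 500/1602.2563 = 0.3121; after-tax cost = 5.46% × (1 − 18.5%) = 4.4499%.
Revolver drawn: weight = 457/1602.2563 = 0.2852; after-tax cost = 7.5% × (1 − 18.5%) = 6.1125%.
WACC = 0.3480 × 10.3709% + 0.0547 × 9.1889% + 0.3121 × 4.4499% + 0.2852 × 6.1125% = 7.2439%.

7.24%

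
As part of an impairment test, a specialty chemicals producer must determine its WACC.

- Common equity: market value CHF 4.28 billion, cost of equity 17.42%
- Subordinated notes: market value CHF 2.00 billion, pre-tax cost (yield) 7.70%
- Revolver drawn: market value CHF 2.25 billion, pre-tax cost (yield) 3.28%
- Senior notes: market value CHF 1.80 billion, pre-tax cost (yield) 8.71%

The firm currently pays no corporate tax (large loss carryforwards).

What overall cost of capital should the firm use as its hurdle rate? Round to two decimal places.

Total capital V = 4.28 + 2 + 2.25 + 1.8 = 10.33.
Equity: weight = 4.28/10.33 = 0.4143; cost = 17.42%.
Subordinated notes: weight = 2/10.33 = 0.1936; after-tax cost = 7.7% × (1 − 0%) = 7.7000%.
Revolver drawn: weight = 2.25/10.33 = 0.2178; after-tax cost = 3.28% × (1 − 0%) = 3.2800%.
Senior notes: weight = 1.8/10.33 = 0.1742; after-tax cost = 8.71% × (1 − 0%) = 8.7100%.
WACC = 0.4143 × 17.4200% + 0.1936 × 7.7000% + 0.2178 × 3.2800% + 0.1742 × 8.7100% = 10.9405%.

10.94%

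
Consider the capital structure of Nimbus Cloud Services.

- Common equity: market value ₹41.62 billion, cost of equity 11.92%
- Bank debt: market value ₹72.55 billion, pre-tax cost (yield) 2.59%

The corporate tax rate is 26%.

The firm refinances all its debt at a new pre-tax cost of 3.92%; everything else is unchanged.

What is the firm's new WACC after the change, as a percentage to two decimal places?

6.19%

After the change:
Total capital V = 41.62 + 72.55 = 114.17.
Equity: weight = 41.62/114.17 = 0.3645; cost = 11.92%.
Bank debt: weight = 72.55/114.17 = 0.6355; after-tax cost = 3.92% × (1 − 26%) = 2.9008%.
WACC = 0.3645 × 11.9200% + 0.6355 × 2.9008% = 6.1887%.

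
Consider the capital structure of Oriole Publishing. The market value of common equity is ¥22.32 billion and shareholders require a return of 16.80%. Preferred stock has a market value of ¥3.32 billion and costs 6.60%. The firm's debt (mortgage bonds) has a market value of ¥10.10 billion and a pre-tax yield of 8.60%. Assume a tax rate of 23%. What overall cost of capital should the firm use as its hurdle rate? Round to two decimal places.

Total capital V = 22.32 + 3.32 + 10.1 = 35.74.
Equity: weight = 22.32/35.74 = 0.6245; cost = 16.8%.
Preferred: weight = 3.32/35.74 = 0.0929; cost = 6.6%.
Mortgage bonds: weight = 10.1/35.74 = 0.2826; after-tax cost = 8.6% × (1 − 23%) = 6.6220%.
WACC = 0.6245 × 16.8000% + 0.0929 × 6.6000% + 0.2826 × 6.6220% = 12.9762%.

12.98%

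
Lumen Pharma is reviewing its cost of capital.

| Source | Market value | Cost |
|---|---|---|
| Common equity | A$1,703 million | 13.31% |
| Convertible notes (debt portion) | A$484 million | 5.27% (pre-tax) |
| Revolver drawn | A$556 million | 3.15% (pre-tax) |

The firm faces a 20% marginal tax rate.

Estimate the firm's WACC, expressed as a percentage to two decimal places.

Total capital V = 1703 + 484 + 556 = 2743.
Equity: weight = 1703/2743 = 0.6209; cost = 13.31%.
Convertible notes (debt portion): weight = 484/2743 = 0.1764; after-tax cost = 5.27% × (1 − 20%) = 4.2160%.
Revolver drawn: weight = 556/2743 = 0.2027; after-tax cost = 3.15% × (1 − 20%) = 2.5200%.
WACC = 0.6209 × 13.3100% + 0.1764 × 4.2160% + 0.2027 × 2.5200% = 9.5183%.

9.52%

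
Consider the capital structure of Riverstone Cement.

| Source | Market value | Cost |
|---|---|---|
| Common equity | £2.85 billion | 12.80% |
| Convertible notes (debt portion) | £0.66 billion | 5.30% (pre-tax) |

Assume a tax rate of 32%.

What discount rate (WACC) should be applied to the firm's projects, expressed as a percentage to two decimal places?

Total capital V = 2.85 + 0.66 = 3.51.
Equity: weight = 2.85/3.51 = 0.8120; cost = 12.8%.
Convertible notes (debt portion): weight = 0.66/3.51 = 0.1880; after-tax cost = 5.3% × (1 − 32%) = 3.6040%.
WACC = 0.8120 × 12.8000% + 0.1880 × 3.6040% = 11.0708%.

11.07%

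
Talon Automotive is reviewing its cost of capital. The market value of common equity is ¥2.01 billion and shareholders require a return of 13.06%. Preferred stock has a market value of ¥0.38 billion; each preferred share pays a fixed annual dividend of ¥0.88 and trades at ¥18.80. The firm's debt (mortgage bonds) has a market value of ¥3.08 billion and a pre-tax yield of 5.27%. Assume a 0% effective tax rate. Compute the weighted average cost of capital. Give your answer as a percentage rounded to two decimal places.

8.09%

Cost of preferred: Rp = 0.88 / 18.8 = 4.6809%.
Total capital V = 2.01 + 0.38 + 3.08 = 5.47.
Equity: weight = 2.01/5.47 = 0.3675; cost = 13.06%.
Preferred: weight = 0.38/5.47 = 0.0695; cost = 4.6809%.
Mortgage bonds: weight = 3.08/5.47 = 0.5631; after-tax cost = 5.27% × (1 − 0%) = 5.2700%.
WACC = 0.3675 × 13.0600% + 0.0695 × 4.6809% + 0.5631 × 5.2700% = 8.0916%.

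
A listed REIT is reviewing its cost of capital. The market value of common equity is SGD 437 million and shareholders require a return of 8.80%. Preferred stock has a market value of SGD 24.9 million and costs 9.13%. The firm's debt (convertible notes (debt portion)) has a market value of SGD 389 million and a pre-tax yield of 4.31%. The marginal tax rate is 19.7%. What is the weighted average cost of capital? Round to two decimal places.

6.37%

Total capital V = 437 + 24.9 + 389 = 850.9.
Equity: weight = 437/850.9 = 0.5136; cost = 8.8%.
Preferred: weight = 24.9/850.9 = 0.0293; cost = 9.13%.
Convertible notes (debt portion): weight = 389/850.9 = 0.4572; after-tax cost = 4.31% × (1 − 19.7%) = 3.4609%.
WACC = 0.5136 × 8.8000% + 0.0293 × 9.1300% + 0.4572 × 3.4609% = 6.3688%.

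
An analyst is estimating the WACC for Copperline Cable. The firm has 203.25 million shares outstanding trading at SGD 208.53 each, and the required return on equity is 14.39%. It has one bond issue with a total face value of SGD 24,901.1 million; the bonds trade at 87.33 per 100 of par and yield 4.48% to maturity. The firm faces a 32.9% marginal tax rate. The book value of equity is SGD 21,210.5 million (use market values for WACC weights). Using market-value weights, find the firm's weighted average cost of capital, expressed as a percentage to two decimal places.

Market value of equity E = 208.53 × 203.25m = 42383.7225m. Market value of debt D = 24901.1m × 87.33/100 = 21746.13063m.
Total capital V = 42383.7225 + 21746.13063 = 64129.85313.
Equity: weight = 42383.7225/64129.85313 = 0.6609; cost = 14.39%.
Bonds outstanding: weight = 21746.13063/64129.85313 = 0.3391; after-tax cost = 4.48% × (1 − 32.9%) = 3.0061%.
WACC = 0.6609 × 14.3900% + 0.3391 × 3.0061% = 10.5298%.

10.53%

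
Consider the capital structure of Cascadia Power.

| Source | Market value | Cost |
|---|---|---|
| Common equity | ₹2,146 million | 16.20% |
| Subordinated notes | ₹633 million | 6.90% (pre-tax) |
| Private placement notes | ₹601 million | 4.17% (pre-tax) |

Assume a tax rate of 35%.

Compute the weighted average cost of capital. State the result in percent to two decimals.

11.61%

Total capital V = 2146 + 633 + 601 = 3380.
Equity: weight = 2146/3380 = 0.6349; cost = 16.2%.
Subordinated notes: weight = 633/3380 = 0.1873; after-tax cost = 6.9% × (1 − 35%) = 4.4850%.
Private placement notes: weight = 601/3380 = 0.1778; after-tax cost = 4.17% × (1 − 35%) = 2.7105%.
WACC = 0.6349 × 16.2000% + 0.1873 × 4.4850% + 0.1778 × 2.7105% = 11.6075%.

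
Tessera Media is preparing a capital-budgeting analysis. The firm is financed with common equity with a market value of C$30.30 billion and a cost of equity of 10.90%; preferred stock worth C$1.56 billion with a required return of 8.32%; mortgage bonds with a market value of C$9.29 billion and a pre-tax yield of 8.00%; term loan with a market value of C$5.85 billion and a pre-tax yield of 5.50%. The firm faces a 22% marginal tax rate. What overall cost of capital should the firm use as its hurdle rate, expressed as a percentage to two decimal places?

Total capital V = 30.3 + 1.56 + 9.29 + 5.85 = 47.
Equity: weight = 30.3/47 = 0.6447; cost = 10.9%.
Preferred: weight = 1.56/47 = 0.0332; cost = 8.32%.
Mortgage bonds: weight = 9.29/47 = 0.1977; after-tax cost = 8% × (1 − 22%) = 6.2400%.
Term loan: weight = 5.85/47 = 0.1245; after-tax cost = 5.5% × (1 − 22%) = 4.2900%.
WACC = 0.6447 × 10.9000% + 0.0332 × 8.3200% + 0.1977 × 6.2400% + 0.1245 × 4.2900% = 9.0705%.

9.07%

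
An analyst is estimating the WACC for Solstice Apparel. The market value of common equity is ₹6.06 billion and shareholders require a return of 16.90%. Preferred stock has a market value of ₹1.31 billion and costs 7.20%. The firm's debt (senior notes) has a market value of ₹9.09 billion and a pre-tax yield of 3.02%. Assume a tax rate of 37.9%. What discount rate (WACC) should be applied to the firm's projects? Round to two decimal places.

Total capital V = 6.06 + 1.31 + 9.09 = 16.46.
Equity: weight = 6.06/16.46 = 0.3682; cost = 16.9%.
Preferred: weight = 1.31/16.46 = 0.0796; cost = 7.2%.
Senior notes: weight = 9.09/16.46 = 0.5522; after-tax cost = 3.02% × (1 − 37.9%) = 1.8754%.
WACC = 0.3682 × 16.9000% + 0.0796 × 7.2000% + 0.5522 × 1.8754% = 7.8307%.

7.83%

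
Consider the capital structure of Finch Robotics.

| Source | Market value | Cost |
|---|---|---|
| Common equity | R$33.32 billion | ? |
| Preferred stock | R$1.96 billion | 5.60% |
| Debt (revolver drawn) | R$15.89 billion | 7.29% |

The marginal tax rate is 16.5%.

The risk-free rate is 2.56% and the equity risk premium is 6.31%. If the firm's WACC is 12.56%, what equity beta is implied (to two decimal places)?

2.14

Total capital V = 33.32 + 1.96 + 15.89 = 51.17.
Equity weight = 33.32/51.17 = 0.6512.
Preferred weight = 1.96/51.17 = 0.0383.
Revolver drawn weight = 15.89/51.17 = 0.3105.
Debt contribution = 0.3105 × 7.29% × (1 − 16.5%) = 1.8903%.
Preferred contribution = 0.0383 × 5.6% = 0.2145%.
Required equity contribution = 12.56% − 2.1048% = 10.4552%  ⇒  Re = 16.0563%.
CAPM: 16.0563% = 2.56% + β × 6.31%  ⇒  β = 2.1389.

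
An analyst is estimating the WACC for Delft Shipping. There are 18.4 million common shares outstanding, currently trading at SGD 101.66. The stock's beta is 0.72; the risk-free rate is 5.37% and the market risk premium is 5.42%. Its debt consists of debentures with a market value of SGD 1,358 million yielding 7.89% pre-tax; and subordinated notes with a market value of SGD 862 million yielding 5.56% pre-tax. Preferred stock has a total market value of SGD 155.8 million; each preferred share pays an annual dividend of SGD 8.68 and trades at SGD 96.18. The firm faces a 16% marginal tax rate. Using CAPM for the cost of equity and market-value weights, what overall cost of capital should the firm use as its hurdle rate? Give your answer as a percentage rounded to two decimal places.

Cost of equity via CAPM: Re = 5.37% + 0.72 × 5.42% = 9.2724%.
Cost of preferred: Rp = 8.68 / 96.18 = 9.0247%.
Market value of equity E = 101.66 × 18.4m = 1870.544m.
Total capital V = 1870.544 + 155.8 + 1358 + 862 = 4246.344.
Equity: weight = 1870.544/4246.344 = 0.4405; cost = 9.2724%.
Preferred: weight = 155.8/4246.344 = 0.0367; cost = 9.0247%.
Debentures: weight = 1358/4246.344 = 0.3198; after-tax cost = 7.89% × (1 − 16%) = 6.6276%.
Subordinated notes: weight = 862/4246.344 = 0.2030; after-tax cost = 5.56% × (1 − 16%) = 4.6704%.
WACC = 0.4405 × 9.2724% + 0.0367 × 9.0247% + 0.3198 × 6.6276% + 0.2030 × 4.6704% = 7.4833%.

7.48%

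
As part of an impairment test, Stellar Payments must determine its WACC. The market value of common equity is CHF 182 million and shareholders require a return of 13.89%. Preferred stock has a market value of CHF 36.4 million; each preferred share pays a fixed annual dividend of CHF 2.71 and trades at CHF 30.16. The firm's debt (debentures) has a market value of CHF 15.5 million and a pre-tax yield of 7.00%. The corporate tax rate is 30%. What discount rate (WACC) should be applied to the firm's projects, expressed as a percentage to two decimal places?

12.53%

Cost of preferred: Rp = 2.71 / 30.16 = 8.9854%.
Total capital V = 182 + 36.4 + 15.5 = 233.9.
Equity: weight = 182/233.9 = 0.7781; cost = 13.89%.
Preferred: weight = 36.4/233.9 = 0.1556; cost = 8.9854%.
Debentures: weight = 15.5/233.9 = 0.0663; after-tax cost = 7% × (1 − 30%) = 4.9000%.
WACC = 0.7781 × 13.8900% + 0.1556 × 8.9854% + 0.0663 × 4.9000% = 12.5310%.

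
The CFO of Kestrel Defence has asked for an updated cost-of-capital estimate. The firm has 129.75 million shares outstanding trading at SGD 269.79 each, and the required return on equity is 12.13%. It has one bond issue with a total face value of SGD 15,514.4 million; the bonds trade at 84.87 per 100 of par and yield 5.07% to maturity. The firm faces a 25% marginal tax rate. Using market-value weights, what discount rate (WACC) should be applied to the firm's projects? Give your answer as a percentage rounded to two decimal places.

Market value of equity E = 269.79 × 129.75m = 35005.2525m. Market value of debt D = 15514.4m × 84.87/100 = 13167.07128m.
Total capital V = 35005.2525 + 13167.07128 = 48172.32378.
Equity: weight = 35005.2525/48172.32378 = 0.7267; cost = 12.13%.
Bonds outstanding: weight = 13167.07128/48172.32378 = 0.2733; after-tax cost = 5.07% × (1 − 25%) = 3.8025%.
WACC = 0.7267 × 12.1300% + 0.2733 × 3.8025% = 9.8538%.

9.85%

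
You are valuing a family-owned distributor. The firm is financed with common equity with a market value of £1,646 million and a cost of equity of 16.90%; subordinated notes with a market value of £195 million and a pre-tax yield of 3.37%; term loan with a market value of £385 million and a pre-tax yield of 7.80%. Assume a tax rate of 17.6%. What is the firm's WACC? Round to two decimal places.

Total capital V = 1646 + 195 + 385 = 2226.
Equity: weight = 1646/2226 = 0.7394; cost = 16.9%.
Subordinated notes: weight = 195/2226 = 0.0876; after-tax cost = 3.37% × (1 − 17.6%) = 2.7769%.
Term loan: weight = 385/2226 = 0.1730; after-tax cost = 7.8% × (1 − 17.6%) = 6.4272%.
WACC = 0.7394 × 16.9000% + 0.0876 × 2.7769% + 0.1730 × 6.4272% = 13.8515%.

13.85%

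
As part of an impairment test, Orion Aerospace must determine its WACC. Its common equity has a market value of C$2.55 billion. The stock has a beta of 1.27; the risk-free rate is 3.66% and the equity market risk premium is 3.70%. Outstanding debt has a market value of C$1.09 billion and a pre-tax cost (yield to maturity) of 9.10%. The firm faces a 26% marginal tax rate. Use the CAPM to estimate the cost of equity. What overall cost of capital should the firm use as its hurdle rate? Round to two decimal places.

7.87%

Cost of equity via CAPM: Re = 3.66% + 1.27 × 3.7% = 8.3590%.
Total capital V = 2.55 + 1.09 = 3.64.
Equity: weight = 2.55/3.64 = 0.7005; cost = 8.359%.
Debt: weight = 1.09/3.64 = 0.2995; after-tax cost = 9.1% × (1 − 26%) = 6.7340%.
WACC = 0.7005 × 8.3590% + 0.2995 × 6.7340% = 7.8724%.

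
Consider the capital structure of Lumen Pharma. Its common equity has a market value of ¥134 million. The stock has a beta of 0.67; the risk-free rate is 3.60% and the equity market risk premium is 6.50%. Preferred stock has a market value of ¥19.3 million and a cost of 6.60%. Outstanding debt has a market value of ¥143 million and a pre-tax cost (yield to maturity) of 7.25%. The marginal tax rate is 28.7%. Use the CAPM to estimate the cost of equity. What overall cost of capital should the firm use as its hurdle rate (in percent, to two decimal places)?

Cost of equity via CAPM: Re = 3.6% + 0.67 × 6.5% = 7.9550%.
Total capital V = 134 + 19.3 + 143 = 296.3.
Equity: weight = 134/296.3 = 0.4522; cost = 7.955%.
Preferred: weight = 19.3/296.3 = 0.0651; cost = 6.6%.
Debt: weight = 143/296.3 = 0.4826; after-tax cost = 7.25% × (1 − 28.7%) = 5.1693%.
WACC = 0.4522 × 7.9550% + 0.0651 × 6.6000% + 0.4826 × 5.1693% = 6.5223%.

6.52%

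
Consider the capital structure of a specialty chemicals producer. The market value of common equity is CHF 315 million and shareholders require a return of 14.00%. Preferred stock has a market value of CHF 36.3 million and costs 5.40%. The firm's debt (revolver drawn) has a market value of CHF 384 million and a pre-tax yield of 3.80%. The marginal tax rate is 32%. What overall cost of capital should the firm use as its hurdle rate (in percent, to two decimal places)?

Total capital V = 315 + 36.3 + 384 = 735.3.
Equity: weight = 315/735.3 = 0.4284; cost = 14%.
Preferred: weight = 36.3/735.3 = 0.0494; cost = 5.4%.
Revolver drawn: weight = 384/735.3 = 0.5222; after-tax cost = 3.8% × (1 − 32%) = 2.5840%.
WACC = 0.4284 × 14.0000% + 0.0494 × 5.4000% + 0.5222 × 2.5840% = 7.6136%.

7.61%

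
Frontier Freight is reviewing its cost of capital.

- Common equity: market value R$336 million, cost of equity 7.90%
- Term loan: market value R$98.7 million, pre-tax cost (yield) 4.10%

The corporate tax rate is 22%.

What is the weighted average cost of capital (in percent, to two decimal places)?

Total capital V = 336 + 98.7 = 434.7.
Equity: weight = 336/434.7 = 0.7729; cost = 7.9%.
Term loan: weight = 98.7/434.7 = 0.2271; after-tax cost = 4.1% × (1 − 22%) = 3.1980%.
WACC = 0.7729 × 7.9000% + 0.2271 × 3.1980% = 6.8324%.

6.83%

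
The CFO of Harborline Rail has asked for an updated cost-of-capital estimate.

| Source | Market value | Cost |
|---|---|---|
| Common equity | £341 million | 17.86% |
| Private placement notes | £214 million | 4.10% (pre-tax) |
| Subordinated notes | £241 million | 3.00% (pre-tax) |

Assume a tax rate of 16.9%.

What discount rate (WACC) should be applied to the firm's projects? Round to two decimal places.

9.32%

Total capital V = 341 + 214 + 241 = 796.
Equity: weight = 341/796 = 0.4284; cost = 17.86%.
Private placement notes: weight = 214/796 = 0.2688; after-tax cost = 4.1% × (1 − 16.9%) = 3.4071%.
Subordinated notes: weight = 241/796 = 0.3028; after-tax cost = 3% × (1 − 16.9%) = 2.4930%.
WACC = 0.4284 × 17.8600% + 0.2688 × 3.4071% + 0.3028 × 2.4930% = 9.3218%.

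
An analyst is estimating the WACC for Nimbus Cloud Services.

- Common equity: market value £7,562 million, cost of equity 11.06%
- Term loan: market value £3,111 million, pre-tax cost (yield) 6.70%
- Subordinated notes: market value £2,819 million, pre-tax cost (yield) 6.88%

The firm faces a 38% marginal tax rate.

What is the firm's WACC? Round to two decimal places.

8.05%

Total capital V = 7562 + 3111 + 2819 = 13492.
Equity: weight = 7562/13492 = 0.5605; cost = 11.06%.
Term loan: weight = 3111/13492 = 0.2306; after-tax cost = 6.7% × (1 − 38%) = 4.1540%.
Subordinated notes: weight = 2819/13492 = 0.2089; after-tax cost = 6.88% × (1 − 38%) = 4.2656%.
WACC = 0.5605 × 11.0600% + 0.2306 × 4.1540% + 0.2089 × 4.2656% = 8.0480%.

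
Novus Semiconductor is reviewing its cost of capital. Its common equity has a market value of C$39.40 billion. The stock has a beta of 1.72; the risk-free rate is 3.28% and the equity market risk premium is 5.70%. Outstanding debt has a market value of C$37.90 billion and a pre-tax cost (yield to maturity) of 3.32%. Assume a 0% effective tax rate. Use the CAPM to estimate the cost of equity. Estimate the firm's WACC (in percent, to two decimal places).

Cost of equity via CAPM: Re = 3.28% + 1.72 × 5.7% = 13.0840%.
Total capital V = 39.4 + 37.9 = 77.3.
Equity: weight = 39.4/77.3 = 0.5097; cost = 13.084%.
Debt: weight = 37.9/77.3 = 0.4903; after-tax cost = 3.32% × (1 − 0%) = 3.3200%.
WACC = 0.5097 × 13.0840% + 0.4903 × 3.3200% = 8.2967%.

8.30%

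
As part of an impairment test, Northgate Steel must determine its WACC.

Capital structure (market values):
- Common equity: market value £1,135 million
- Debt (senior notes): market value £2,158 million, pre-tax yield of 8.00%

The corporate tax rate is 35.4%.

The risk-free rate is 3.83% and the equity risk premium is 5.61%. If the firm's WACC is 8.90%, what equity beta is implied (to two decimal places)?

2.17

Total capital V = 1135 + 2158 = 3293.
Equity weight = 1135/3293 = 0.3447.
Senior notes weight = 2158/3293 = 0.6553.
Debt contribution = 0.6553 × 8% × (1 − 35.4%) = 3.3867%.
Required equity contribution = 8.9% − 3.3867% = 5.5133%  ⇒  Re = 15.9957%.
CAPM: 15.9957% = 3.83% + β × 5.61%  ⇒  β = 2.1686.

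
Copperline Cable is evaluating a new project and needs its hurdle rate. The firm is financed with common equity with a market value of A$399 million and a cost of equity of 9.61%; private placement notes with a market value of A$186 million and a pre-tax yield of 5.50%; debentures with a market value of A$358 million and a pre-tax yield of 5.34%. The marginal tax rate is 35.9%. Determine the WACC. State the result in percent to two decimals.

6.06%

Total capital V = 399 + 186 + 358 = 943.
Equity: weight = 399/943 = 0.4231; cost = 9.61%.
Private placement notes: weight = 186/943 = 0.1972; after-tax cost = 5.5% × (1 − 35.9%) = 3.5255%.
Debentures: weight = 358/943 = 0.3796; after-tax cost = 5.34% × (1 − 35.9%) = 3.4229%.
WACC = 0.4231 × 9.6100% + 0.1972 × 3.5255% + 0.3796 × 3.4229% = 6.0610%.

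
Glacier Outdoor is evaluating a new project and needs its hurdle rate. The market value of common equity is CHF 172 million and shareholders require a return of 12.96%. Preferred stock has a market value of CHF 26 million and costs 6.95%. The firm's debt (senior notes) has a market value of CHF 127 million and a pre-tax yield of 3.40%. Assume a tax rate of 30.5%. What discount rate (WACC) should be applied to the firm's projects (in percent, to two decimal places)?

8.34%

Total capital V = 172 + 26 + 127 = 325.
Equity: weight = 172/325 = 0.5292; cost = 12.96%.
Preferred: weight = 26/325 = 0.0800; cost = 6.95%.
Senior notes: weight = 127/325 = 0.3908; after-tax cost = 3.4% × (1 − 30.5%) = 2.3630%.
WACC = 0.5292 × 12.9600% + 0.0800 × 6.9500% + 0.3908 × 2.3630% = 8.3382%.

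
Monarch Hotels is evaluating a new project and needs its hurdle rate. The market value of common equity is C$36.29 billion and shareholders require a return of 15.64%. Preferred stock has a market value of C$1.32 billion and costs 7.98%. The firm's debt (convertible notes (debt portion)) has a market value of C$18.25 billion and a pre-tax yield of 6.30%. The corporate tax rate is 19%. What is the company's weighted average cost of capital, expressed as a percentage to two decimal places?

Total capital V = 36.29 + 1.32 + 18.25 = 55.86.
Equity: weight = 36.29/55.86 = 0.6497; cost = 15.64%.
Preferred: weight = 1.32/55.86 = 0.0236; cost = 7.98%.
Convertible notes (debt portion): weight = 18.25/55.86 = 0.3267; after-tax cost = 6.3% × (1 − 19%) = 5.1030%.
WACC = 0.6497 × 15.6400% + 0.0236 × 7.9800% + 0.3267 × 5.1030% = 12.0165%.

12.02%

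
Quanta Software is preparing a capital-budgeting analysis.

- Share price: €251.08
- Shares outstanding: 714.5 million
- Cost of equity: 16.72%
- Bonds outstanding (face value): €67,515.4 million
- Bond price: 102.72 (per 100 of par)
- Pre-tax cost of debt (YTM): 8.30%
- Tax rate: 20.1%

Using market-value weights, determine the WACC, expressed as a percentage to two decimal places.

13.91%

Market value of equity E = 251.08 × 714.5m = 179396.66m. Market value of debt D = 67515.4m × 102.72/100 = 69351.81888m.
Total capital V = 179396.66 + 69351.81888 = 248748.47888.
Equity: weight = 179396.66/248748.47888 = 0.7212; cost = 16.72%.
Bonds outstanding: weight = 69351.81888/248748.47888 = 0.2788; after-tax cost = 8.3% × (1 − 20.1%) = 6.6317%.
WACC = 0.7212 × 16.7200% + 0.2788 × 6.6317% = 13.9074%.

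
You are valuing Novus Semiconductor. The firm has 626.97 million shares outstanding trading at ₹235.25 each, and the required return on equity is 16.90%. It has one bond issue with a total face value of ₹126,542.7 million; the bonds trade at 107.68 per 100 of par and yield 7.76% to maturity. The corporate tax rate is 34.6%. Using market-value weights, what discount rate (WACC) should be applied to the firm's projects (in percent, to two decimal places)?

11.22%

Market value of equity E = 235.25 × 626.97m = 147494.6925m. Market value of debt D = 126542.7m × 107.68/100 = 136261.17936m.
Total capital V = 147494.6925 + 136261.17936 = 283755.87186.
Equity: weight = 147494.6925/283755.87186 = 0.5198; cost = 16.9%.
Bonds outstanding: weight = 136261.17936/283755.87186 = 0.4802; after-tax cost = 7.76% × (1 − 34.6%) = 5.0750%.
WACC = 0.5198 × 16.9000% + 0.4802 × 5.0750% = 11.2216%.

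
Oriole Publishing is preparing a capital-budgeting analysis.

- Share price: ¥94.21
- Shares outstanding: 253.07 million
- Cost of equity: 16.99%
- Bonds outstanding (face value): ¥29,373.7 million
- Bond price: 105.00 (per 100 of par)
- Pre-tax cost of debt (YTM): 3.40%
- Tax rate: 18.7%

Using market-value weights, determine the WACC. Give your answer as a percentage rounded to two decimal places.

8.97%

Market value of equity E = 94.21 × 253.07m = 23841.7247m. Market value of debt D = 29373.7m × 105.0/100 = 30842.385m.
Total capital V = 23841.7247 + 30842.385 = 54684.1097.
Equity: weight = 23841.7247/54684.1097 = 0.4360; cost = 16.99%.
Bonds outstanding: weight = 30842.385/54684.1097 = 0.5640; after-tax cost = 3.4% × (1 − 18.7%) = 2.7642%.
WACC = 0.4360 × 16.9900% + 0.5640 × 2.7642% = 8.9665%.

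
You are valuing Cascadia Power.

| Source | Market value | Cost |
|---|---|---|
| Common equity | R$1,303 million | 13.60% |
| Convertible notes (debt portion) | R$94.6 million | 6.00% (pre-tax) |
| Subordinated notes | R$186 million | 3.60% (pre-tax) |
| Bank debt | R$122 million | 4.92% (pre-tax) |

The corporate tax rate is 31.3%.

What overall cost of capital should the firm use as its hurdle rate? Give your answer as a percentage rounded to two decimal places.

Total capital V = 1303 + 94.6 + 186 + 122 = 1705.6.
Equity: weight = 1303/1705.6 = 0.7640; cost = 13.6%.
Convertible notes (debt portion): weight = 94.6/1705.6 = 0.0555; after-tax cost = 6% × (1 − 31.3%) = 4.1220%.
Subordinated notes: weight = 186/1705.6 = 0.1091; after-tax cost = 3.6% × (1 − 31.3%) = 2.4732%.
Bank debt: weight = 122/1705.6 = 0.0715; after-tax cost = 4.92% × (1 − 31.3%) = 3.3800%.
WACC = 0.7640 × 13.6000% + 0.0555 × 4.1220% + 0.1091 × 2.4732% + 0.0715 × 3.3800% = 11.1299%.

11.13%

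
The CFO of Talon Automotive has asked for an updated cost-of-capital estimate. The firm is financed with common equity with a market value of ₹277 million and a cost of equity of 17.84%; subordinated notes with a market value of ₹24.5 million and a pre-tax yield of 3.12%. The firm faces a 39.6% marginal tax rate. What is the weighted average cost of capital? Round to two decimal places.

Total capital V = 277 + 24.5 = 301.5.
Equity: weight = 277/301.5 = 0.9187; cost = 17.84%.
Subordinated notes: weight = 24.5/301.5 = 0.0813; after-tax cost = 3.12% × (1 − 39.6%) = 1.8845%.
WACC = 0.9187 × 17.8400% + 0.0813 × 1.8845% = 16.5434%.

16.54%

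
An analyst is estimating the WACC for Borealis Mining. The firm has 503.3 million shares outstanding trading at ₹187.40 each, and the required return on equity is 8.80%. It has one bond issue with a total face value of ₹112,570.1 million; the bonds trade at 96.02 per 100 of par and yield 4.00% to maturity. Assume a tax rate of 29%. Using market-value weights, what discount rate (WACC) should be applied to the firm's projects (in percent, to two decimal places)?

Market value of equity E = 187.4 × 503.3m = 94318.42m. Market value of debt D = 112570.1m × 96.02/100 = 108089.81002m.
Total capital V = 94318.42 + 108089.81002 = 202408.23002.
Equity: weight = 94318.42/202408.23002 = 0.4660; cost = 8.8%.
Bonds outstanding: weight = 108089.81002/202408.23002 = 0.5340; after-tax cost = 4% × (1 − 29%) = 2.8400%.
WACC = 0.4660 × 8.8000% + 0.5340 × 2.8400% = 5.6172%.

5.62%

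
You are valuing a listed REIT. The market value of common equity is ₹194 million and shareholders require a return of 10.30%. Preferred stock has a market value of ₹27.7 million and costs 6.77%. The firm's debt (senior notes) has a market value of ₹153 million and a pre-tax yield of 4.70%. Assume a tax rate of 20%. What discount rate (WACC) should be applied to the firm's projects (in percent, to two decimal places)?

Total capital V = 194 + 27.7 + 153 = 374.7.
Equity: weight = 194/374.7 = 0.5177; cost = 10.3%.
Preferred: weight = 27.7/374.7 = 0.0739; cost = 6.77%.
Senior notes: weight = 153/374.7 = 0.4083; after-tax cost = 4.7% × (1 − 20%) = 3.7600%.
WACC = 0.5177 × 10.3000% + 0.0739 × 6.7700% + 0.4083 × 3.7600% = 7.3686%.

7.37%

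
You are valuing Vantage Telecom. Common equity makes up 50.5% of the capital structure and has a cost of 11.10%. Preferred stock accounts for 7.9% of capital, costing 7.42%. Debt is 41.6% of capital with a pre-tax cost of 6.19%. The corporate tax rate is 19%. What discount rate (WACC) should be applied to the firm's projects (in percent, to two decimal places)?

8.28%

After-tax cost of debt = 6.19% × (1 − 19%) = 5.0139%.
WACC = 0.505 × 11.1000% + 0.079 × 7.4200% + 0.416 × 5.0139% = 8.2775%.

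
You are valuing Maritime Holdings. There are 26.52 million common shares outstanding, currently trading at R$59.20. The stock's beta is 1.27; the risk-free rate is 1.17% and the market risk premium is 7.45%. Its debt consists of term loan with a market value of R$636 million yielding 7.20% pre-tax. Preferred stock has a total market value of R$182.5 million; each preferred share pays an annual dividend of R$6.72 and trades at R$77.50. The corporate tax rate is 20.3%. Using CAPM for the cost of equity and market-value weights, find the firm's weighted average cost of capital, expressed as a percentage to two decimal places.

9.18%

Cost of equity via CAPM: Re = 1.17% + 1.27 × 7.45% = 10.6315%.
Cost of preferred: Rp = 6.72 / 77.5 = 8.6710%.
Market value of equity E = 59.2 × 26.52m = 1569.984m.
Total capital V = 1569.984 + 182.5 + 636 = 2388.484.
Equity: weight = 1569.984/2388.484 = 0.6573; cost = 10.6315%.
Preferred: weight = 182.5/2388.484 = 0.0764; cost = 8.671%.
Term loan: weight = 636/2388.484 = 0.2663; after-tax cost = 7.2% × (1 − 20.3%) = 5.7384%.
WACC = 0.6573 × 10.6315% + 0.0764 × 8.6710% + 0.2663 × 5.7384% = 9.1788%.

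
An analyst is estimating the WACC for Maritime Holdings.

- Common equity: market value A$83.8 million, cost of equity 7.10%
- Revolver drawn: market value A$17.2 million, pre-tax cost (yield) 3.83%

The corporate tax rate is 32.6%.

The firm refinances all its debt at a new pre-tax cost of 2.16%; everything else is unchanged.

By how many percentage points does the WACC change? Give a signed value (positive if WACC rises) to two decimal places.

-0.19 pp

Current WACC:
Total capital V = 83.8 + 17.2 = 101.
Equity: weight = 83.8/101 = 0.8297; cost = 7.1%.
Revolver drawn: weight = 17.2/101 = 0.1703; after-tax cost = 3.83% × (1 − 32.6%) = 2.5814%.
WACC = 0.8297 × 7.1000% + 0.1703 × 2.5814% = 6.3305%.
After the change:
Total capital V = 83.8 + 17.2 = 101.
Equity: weight = 83.8/101 = 0.8297; cost = 7.1%.
Revolver drawn: weight = 17.2/101 = 0.1703; after-tax cost = 2.16% × (1 − 32.6%) = 1.4558%.
WACC = 0.8297 × 7.1000% + 0.1703 × 1.4558% = 6.1388%.
Change in WACC = 6.1388% − 6.3305% = -0.1917 pp.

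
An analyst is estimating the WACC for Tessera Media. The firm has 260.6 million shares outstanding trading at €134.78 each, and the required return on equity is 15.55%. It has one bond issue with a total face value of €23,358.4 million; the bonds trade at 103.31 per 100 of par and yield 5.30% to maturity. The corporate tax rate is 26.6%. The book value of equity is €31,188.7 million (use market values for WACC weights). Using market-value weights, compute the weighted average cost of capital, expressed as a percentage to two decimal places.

Market value of equity E = 134.78 × 260.6m = 35123.668m. Market value of debt D = 23358.4m × 103.31/100 = 24131.56304m.
Total capital V = 35123.668 + 24131.56304 = 59255.23104.
Equity: weight = 35123.668/59255.23104 = 0.5928; cost = 15.55%.
Bonds outstanding: weight = 24131.56304/59255.23104 = 0.4072; after-tax cost = 5.3% × (1 − 26.6%) = 3.8902%.
WACC = 0.5928 × 15.5500% + 0.4072 × 3.8902% = 10.8016%.

10.80%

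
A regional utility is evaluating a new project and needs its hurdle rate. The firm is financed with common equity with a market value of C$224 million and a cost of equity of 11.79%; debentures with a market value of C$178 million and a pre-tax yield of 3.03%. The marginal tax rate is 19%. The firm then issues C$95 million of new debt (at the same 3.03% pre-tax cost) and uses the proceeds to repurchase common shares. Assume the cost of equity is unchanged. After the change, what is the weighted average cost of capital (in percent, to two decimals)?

5.45%

After the change:
Total capital V = 129 + 273 = 402.
Equity: weight = 129/402 = 0.3209; cost = 11.79%.
Debentures: weight = 273/402 = 0.6791; after-tax cost = 3.03% × (1 − 19%) = 2.4543%.
WACC = 0.3209 × 11.7900% + 0.6791 × 2.4543% = 5.4501%.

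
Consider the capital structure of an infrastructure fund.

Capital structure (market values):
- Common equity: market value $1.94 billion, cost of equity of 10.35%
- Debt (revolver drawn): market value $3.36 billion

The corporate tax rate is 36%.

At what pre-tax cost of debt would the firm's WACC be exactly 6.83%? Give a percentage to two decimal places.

7.50%

Total capital V = 1.94 + 3.36 = 5.3.
Equity weight = 1.94/5.3 = 0.3660.
Revolver drawn weight = 3.36/5.3 = 0.6340.
Equity contribution = 0.3660 × 10.35% = 3.7885%.
Remaining for debt = 6.83% − 3.7885% = 3.0415%.
Rd × (1 − 36%) × 0.6340 = 3.0415%  ⇒  Rd = 7.4963%.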